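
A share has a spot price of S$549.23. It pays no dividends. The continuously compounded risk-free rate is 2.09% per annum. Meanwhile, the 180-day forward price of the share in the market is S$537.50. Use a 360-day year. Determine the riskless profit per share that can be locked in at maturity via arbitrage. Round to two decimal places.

Fair forward: F* = S·e^(carry·T), with carry = r = 0.0209
F* = 549.23 · e^(0.0209 × 180/360) = 549.23 · e^0.010450 = 549.23 × 1.010505 = S$554.9997
Market S$537.50 < fair S$554.9997: forward underpriced → reverse cash-and-carry (short spot, go long the forward).
At maturity, profit = |F_mkt − F*| = |537.50 − 554.9997| = S$17.50 per share

S$17.50 per share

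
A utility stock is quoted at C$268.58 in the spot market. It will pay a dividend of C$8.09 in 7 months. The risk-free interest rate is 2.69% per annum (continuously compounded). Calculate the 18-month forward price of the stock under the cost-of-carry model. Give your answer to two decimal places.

PV(dividends) I = 8.09·e^(−0.0269·7/12)
I = 7.9640
F = (S − I)·e^(rT) = (268.58 − 7.9640) · e^(0.0269·18/12)
= 260.6160 · e^0.040350 = 260.6160 × 1.041175 = C$271.35

C$271.35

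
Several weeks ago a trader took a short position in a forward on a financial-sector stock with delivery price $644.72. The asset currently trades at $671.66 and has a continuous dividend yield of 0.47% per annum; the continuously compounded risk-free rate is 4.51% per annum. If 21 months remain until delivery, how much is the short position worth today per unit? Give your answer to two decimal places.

-$70.37

Current fair forward for the remaining 21 months: F = S·e^((r − q)·T), (r − q) = 0.0451 − 0.0047 = 0.0404
F = 671.66 · e^(0.0404 × 21/12) = 671.66 × 1.073259 = 720.8651
Value of long forward = (F − K)·e^(−rT) = (720.8651 − 644.72) · e^(−0.0451·21/12)
= 76.1451 × 0.924109 = 70.37
Short position value = −(long value) = -$70.37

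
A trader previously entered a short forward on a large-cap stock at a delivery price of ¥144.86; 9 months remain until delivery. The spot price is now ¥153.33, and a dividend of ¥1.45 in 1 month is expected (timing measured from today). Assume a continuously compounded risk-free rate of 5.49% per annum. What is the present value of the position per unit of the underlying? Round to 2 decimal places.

-¥12.87

PV(remaining dividends) I = 1.45·e^(−0.0549·1/12) = 1.4434
Current forward F = (S − I)·e^(rT) = (153.33 − 1.4434)·e^(0.0549·9/12) = 151.8866 × 1.042034 = 158.2710
Value (long) = (F − K)·e^(−rT) = (158.2710 − 144.86) × 0.959661 = 12.8700
Short position value = −(long value) = -¥12.87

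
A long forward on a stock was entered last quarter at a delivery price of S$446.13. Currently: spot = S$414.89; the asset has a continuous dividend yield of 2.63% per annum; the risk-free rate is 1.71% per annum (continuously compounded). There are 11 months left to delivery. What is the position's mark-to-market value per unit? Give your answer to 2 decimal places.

-S$34.18

Current fair forward for the remaining 11 months: F = S·e^((r − q)·T), (r − q) = 0.0171 − 0.0263 = -0.0092
F = 414.89 · e^(-0.0092 × 11/12) = 414.89 × 0.991602 = 411.4058
Value of long forward = (F − K)·e^(−rT) = (411.4058 − 446.13) · e^(−0.0171·11/12)
= -34.7242 × 0.984447 = -34.18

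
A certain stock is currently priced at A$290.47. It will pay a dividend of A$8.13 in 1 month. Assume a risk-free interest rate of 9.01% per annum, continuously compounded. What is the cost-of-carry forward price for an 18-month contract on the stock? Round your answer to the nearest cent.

PV(dividends) I = 8.13·e^(−0.0901·1/12)
I = 8.0692
F = (S − I)·e^(rT) = (290.47 − 8.0692) · e^(0.0901·18/12)
= 282.4008 · e^0.135150 = 282.4008 × 1.144708 = A$323.27

A$323.27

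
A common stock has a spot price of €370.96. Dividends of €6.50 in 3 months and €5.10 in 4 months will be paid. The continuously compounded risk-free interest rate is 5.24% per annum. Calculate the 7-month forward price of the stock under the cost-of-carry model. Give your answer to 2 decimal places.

€370.69

PV(dividends) I = 6.50·e^(−0.0524·3/12) + 5.10·e^(−0.0524·4/12)
I = 6.4154 + 5.0117 = 11.4271
F = (S − I)·e^(rT) = (370.96 − 11.4271) · e^(0.0524·7/12)
= 359.5329 · e^0.030567 = 359.5329 × 1.031039 = €370.69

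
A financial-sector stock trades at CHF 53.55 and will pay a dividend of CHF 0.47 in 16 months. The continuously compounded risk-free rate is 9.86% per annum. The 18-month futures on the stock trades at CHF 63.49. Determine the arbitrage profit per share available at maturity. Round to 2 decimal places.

PV(dividends) I = 0.47·e^(−0.0986·16/12) = 0.4121
Fair futures F* = (S − I)·e^(rT) = (53.55 − 0.4121)·e^0.147900 = 53.1379 × 1.159397 = 61.6079
Market CHF 63.49 > fair 61.6079: forward overpriced → cash-and-carry (borrow at r, buy the stock and collect the dividends, short the forward).
Profit at T = |F_mkt − F*| = |63.49 − 61.6079| = CHF 1.88 per share

CHF 1.88 per share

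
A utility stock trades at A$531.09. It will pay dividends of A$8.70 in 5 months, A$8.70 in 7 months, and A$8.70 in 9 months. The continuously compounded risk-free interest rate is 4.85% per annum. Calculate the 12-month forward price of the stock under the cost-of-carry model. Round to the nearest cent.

PV(dividends) I = 8.70·e^(−0.0485·5/12) + 8.70·e^(−0.0485·7/12) + 8.70·e^(−0.0485·9/12)
I = 8.5260 + 8.4573 + 8.3892 = 25.3725
F = (S − I)·e^(rT) = (531.09 − 25.3725) · e^(0.0485·12/12)
= 505.7175 · e^0.048500 = 505.7175 × 1.049695 = A$530.85

A$530.85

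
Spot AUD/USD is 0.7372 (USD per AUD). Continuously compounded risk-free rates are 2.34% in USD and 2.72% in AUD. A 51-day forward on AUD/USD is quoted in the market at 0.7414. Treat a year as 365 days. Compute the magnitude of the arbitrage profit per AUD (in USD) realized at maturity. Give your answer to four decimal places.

Fair forward: F* = S·e^(carry·T), with carry = (r_USD − r_AUD) = 0.0234 − 0.0272 = -0.0038
F* = 0.7372 · e^(-0.0038 × 51/365) = 0.7372 · e^-0.000531 = 0.7372 × 0.999469 = 0.7368
Market 0.7414 > fair 0.7368: forward overpriced → cash-and-carry (buy spot, short the forward).
At maturity, profit = |F_mkt − F*| = |0.7414 − 0.7368| = 0.0046 per AUD (in USD)

0.0046 per AUD (in USD)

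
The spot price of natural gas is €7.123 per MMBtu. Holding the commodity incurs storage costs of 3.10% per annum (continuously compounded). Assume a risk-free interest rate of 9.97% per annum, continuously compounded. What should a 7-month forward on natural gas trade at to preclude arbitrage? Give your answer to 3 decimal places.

Net carry = r + u − y = 0.0997 + 0.0310 − 0.0000 = 0.1307
F = S·e^((r+u−y)T) = 7.123 · e^(0.1307 × 7/12) = 7.123 · e^0.076242
= 7.123 × 1.079224 = €7.687 per MMBtu

€7.687 per MMBtu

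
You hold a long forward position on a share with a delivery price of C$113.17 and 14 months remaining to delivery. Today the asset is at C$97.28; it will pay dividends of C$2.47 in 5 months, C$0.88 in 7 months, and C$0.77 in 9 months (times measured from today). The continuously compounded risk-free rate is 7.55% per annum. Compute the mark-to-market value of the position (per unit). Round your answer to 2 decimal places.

PV(remaining dividends) I = 2.47·e^(−0.0755·5/12) + 0.88·e^(−0.0755·7/12) + 0.77·e^(−0.0755·9/12) = 3.9632
Current forward F = (S − I)·e^(rT) = (97.28 − 3.9632)·e^(0.0755·14/12) = 93.3168 × 1.092079 = 101.9093
Value (long) = (F − K)·e^(−rT) = (101.9093 − 113.17) × 0.915685 = -10.3113
Value = -C$10.31

-C$10.31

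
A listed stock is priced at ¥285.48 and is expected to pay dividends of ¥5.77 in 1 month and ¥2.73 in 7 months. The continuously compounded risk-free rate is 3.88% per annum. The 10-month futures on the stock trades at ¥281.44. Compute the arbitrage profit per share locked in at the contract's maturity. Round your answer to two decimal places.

¥4.72 per share

PV(dividends) I = 5.77·e^(−0.0388·1/12) + 2.73·e^(−0.0388·7/12) = 8.4203
Fair futures F* = (S − I)·e^(rT) = (285.48 − 8.4203)·e^0.032333 = 277.0597 × 1.032861 = 286.1642
Market ¥281.44 < fair 286.1642: forward underpriced → reverse cash-and-carry (short the stock, invest proceeds at r, pay the dividends, go long the forward).
Profit at T = |F_mkt − F*| = |281.44 − 286.1642| = ¥4.72 per share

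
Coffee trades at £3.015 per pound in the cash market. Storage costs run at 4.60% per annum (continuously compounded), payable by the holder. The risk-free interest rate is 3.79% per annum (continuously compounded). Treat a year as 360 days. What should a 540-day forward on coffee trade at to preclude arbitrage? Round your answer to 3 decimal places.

Net carry = r + u − y = 0.0379 + 0.0460 − 0.0000 = 0.0839
F = S·e^((r+u−y)T) = 3.015 · e^(0.0839 × 540/360) = 3.015 · e^0.125850
= 3.015 × 1.134112 = £3.419 per pound

£3.419 per pound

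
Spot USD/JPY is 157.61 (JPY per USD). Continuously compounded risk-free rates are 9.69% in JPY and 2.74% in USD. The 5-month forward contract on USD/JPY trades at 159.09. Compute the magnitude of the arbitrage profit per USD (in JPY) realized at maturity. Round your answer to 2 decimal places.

3.15 per USD (in JPY)

Fair forward: F* = S·e^(carry·T), with carry = (r_JPY − r_USD) = 0.0969 − 0.0274 = 0.0695
F* = 157.61 · e^(0.0695 × 5/12) = 157.61 · e^0.028958 = 157.61 × 1.029381 = 162.2407
Market 159.09 < fair 162.2407: forward underpriced → reverse cash-and-carry (short spot, go long the forward).
At maturity, profit = |F_mkt − F*| = |159.09 − 162.2407| = 3.15 per USD (in JPY)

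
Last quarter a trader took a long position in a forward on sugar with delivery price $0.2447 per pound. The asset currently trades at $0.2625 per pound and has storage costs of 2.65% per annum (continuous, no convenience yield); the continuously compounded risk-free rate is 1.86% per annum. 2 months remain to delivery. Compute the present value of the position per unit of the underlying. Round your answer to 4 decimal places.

Current fair forward for the remaining 2 months: F = S·e^((r + u)·T), (r + u) = 0.0186 + 0.0265 = 0.0451
F = 0.2625 · e^(0.0451 × 2/12) = 0.2625 × 1.007545 = 0.2645
Value of long forward = (F − K)·e^(−rT) = (0.2645 − 0.2447) · e^(−0.0186·2/12)
= 0.0198 × 0.996905 = 0.0197

$0.0197 per pound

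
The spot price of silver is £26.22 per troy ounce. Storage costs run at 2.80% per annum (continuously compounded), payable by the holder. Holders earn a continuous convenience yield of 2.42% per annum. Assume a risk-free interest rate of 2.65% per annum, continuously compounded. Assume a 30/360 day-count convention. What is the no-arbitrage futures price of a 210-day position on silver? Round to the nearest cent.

Net carry = r + u − y = 0.0265 + 0.0280 − 0.0242 = 0.0303
F = S·e^((r+u−y)T) = 26.22 · e^(0.0303 × 210/360) = 26.22 · e^0.017675
= 26.22 × 1.017832 = £26.69 per troy ounce

£26.69 per troy ounce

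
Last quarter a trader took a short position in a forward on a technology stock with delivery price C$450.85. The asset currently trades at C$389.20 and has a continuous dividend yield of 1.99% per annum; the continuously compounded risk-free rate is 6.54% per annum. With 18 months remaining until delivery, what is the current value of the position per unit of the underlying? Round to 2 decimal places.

Current fair forward for the remaining 18 months: F = S·e^((r − q)·T), (r − q) = 0.0654 − 0.0199 = 0.0455
F = 389.20 · e^(0.0455 × 18/12) = 389.20 × 1.070633 = 416.6904
Value of long forward = (F − K)·e^(−rT) = (416.6904 − 450.85) · e^(−0.0654·18/12)
= -34.1596 × 0.906558 = -30.97
Short position value = −(long value) = C$30.97

C$30.97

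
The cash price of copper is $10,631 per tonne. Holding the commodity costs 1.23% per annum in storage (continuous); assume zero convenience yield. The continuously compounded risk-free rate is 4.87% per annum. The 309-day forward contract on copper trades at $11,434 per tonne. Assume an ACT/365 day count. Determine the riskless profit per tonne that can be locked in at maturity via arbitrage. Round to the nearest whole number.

$240 per tonne

Fair forward: F* = S·e^(carry·T), with carry = (r + u) = 0.0487 + 0.0123 = 0.0610
F* = 10631 · e^(0.0610 × 309/365) = 10631 · e^0.051641 = 10631 × 1.052998 = $11194.4217
Market $11434 > fair $11194.4217: forward overpriced → cash-and-carry (buy spot, short the forward).
At maturity, profit = |F_mkt − F*| = |11434 − 11194.4217| = $240 per tonne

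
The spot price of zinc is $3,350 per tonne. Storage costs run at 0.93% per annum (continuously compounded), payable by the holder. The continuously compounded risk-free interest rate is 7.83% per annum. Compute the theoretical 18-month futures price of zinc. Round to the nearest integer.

$3,820 per tonne

Net carry = r + u − y = 0.0783 + 0.0093 − 0.0000 = 0.0876
F = S·e^((r+u−y)T) = 3350 · e^(0.0876 × 18/12) = 3350 · e^0.131400
= 3350 × 1.140424 = $3,820 per tonne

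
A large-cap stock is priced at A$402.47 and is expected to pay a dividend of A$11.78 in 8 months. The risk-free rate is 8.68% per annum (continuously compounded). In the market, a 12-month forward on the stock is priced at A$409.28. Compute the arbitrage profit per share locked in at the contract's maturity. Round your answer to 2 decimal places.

A$17.56 per share

PV(dividends) I = 11.78·e^(−0.0868·8/12) = 11.1177
Fair forward F* = (S − I)·e^(rT) = (402.47 − 11.1177)·e^0.086800 = 391.3523 × 1.090679 = 426.8397
Market A$409.28 < fair 426.8397: forward underpriced → reverse cash-and-carry (short the stock, invest proceeds at r, pay the dividends, go long the forward).
Profit at T = |F_mkt − F*| = |409.28 − 426.8397| = A$17.56 per share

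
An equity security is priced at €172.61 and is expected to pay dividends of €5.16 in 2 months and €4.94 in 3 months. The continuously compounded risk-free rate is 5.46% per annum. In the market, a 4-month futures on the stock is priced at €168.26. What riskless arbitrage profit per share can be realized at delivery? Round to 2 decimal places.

€2.65 per share

PV(dividends) I = 5.16·e^(−0.0546·2/12) + 4.94·e^(−0.0546·3/12) = 9.9863
Fair futures F* = (S − I)·e^(rT) = (172.61 − 9.9863)·e^0.018200 = 162.6237 × 1.018367 = 165.6106
Market €168.26 > fair 165.6106: forward overpriced → cash-and-carry (borrow at r, buy the stock and collect the dividends, short the forward).
Profit at T = |F_mkt − F*| = |168.26 − 165.6106| = €2.65 per share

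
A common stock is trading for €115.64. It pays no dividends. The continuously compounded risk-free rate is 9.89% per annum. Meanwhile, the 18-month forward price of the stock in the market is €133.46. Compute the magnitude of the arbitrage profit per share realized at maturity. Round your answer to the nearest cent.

€0.67 per share

Fair forward: F* = S·e^(carry·T), with carry = r = 0.0989
F* = 115.64 · e^(0.0989 × 18/12) = 115.64 · e^0.148350 = 115.64 × 1.159919 = €134.1330
Market €133.46 < fair €134.1330: forward underpriced → reverse cash-and-carry (short spot, go long the forward).
At maturity, profit = |F_mkt − F*| = |133.46 − 134.1330| = €0.67 per share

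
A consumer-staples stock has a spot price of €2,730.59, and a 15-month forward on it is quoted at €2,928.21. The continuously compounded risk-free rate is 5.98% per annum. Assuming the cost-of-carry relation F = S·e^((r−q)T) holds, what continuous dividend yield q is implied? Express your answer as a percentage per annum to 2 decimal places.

From F = S·e^((r−q)T): (r − q) = ln(F/S)/T
ln(2928.21/2730.59) = ln(1.072373) = 0.069874
(r − q) = 0.069874 / (15/12) = 0.055899
q = r − ln(F/S)/T = 0.0598 − 0.055899 = 0.003901
q = 0.39%

0.39%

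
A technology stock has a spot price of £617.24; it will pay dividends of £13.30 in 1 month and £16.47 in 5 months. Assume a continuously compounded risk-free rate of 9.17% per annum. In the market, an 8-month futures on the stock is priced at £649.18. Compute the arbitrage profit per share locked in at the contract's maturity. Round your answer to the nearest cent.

PV(dividends) I = 13.30·e^(−0.0917·1/12) + 16.47·e^(−0.0917·5/12) = 29.0513
Fair futures F* = (S − I)·e^(rT) = (617.24 − 29.0513)·e^0.061133 = 588.1887 × 1.063040 = 625.2681
Market £649.18 > fair 625.2681: forward overpriced → cash-and-carry (borrow at r, buy the stock and collect the dividends, short the forward).
Profit at T = |F_mkt − F*| = |649.18 − 625.2681| = £23.91 per share

£23.91 per share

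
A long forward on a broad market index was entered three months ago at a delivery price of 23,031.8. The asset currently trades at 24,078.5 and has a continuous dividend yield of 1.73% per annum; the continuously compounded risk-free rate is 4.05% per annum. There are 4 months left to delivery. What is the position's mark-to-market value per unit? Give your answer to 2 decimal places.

1217.09

Current fair forward for the remaining 4 months: F = S·e^((r − q)·T), (r − q) = 0.0405 − 0.0173 = 0.0232
F = 24078.5 · e^(0.0232 × 4/12) = 24078.5 × 1.00776331 = 24265.4289
Value of long forward = (F − K)·e^(−rT) = (24265.4289 − 23031.8) · e^(−0.0405·4/12)
= 1233.6289 × 0.98659072 = 1217.09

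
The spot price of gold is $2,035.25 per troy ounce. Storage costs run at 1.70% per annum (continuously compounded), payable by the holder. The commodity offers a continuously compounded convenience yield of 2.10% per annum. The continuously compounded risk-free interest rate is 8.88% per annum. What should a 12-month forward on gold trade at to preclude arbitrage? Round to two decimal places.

Net carry = r + u − y = 0.0888 + 0.0170 − 0.0210 = 0.0848
F = S·e^((r+u−y)T) = 2035.25 · e^(0.0848 × 12/12) = 2035.25 · e^0.08480000
= 2035.25 × 1.08849935 = $2,215.37 per troy ounce

$2,215.37 per troy ounce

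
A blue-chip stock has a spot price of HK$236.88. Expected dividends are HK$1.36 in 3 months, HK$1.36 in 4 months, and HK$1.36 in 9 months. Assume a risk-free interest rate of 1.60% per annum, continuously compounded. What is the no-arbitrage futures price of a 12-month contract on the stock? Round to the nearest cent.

HK$236.58

PV(dividends) I = 1.36·e^(−0.0160·3/12) + 1.36·e^(−0.0160·4/12) + 1.36·e^(−0.0160·9/12)
I = 1.3546 + 1.3528 + 1.3438 = 4.0512
F = (S − I)·e^(rT) = (236.88 − 4.0512) · e^(0.0160·12/12)
= 232.8288 · e^0.016000 = 232.8288 × 1.016129 = HK$236.58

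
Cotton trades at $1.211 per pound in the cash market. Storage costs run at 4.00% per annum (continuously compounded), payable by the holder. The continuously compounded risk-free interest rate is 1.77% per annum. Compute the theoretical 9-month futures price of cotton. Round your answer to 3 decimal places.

$1.265 per pound

Net carry = r + u − y = 0.0177 + 0.0400 − 0.0000 = 0.0577
F = S·e^((r+u−y)T) = 1.211 · e^(0.0577 × 9/12) = 1.211 · e^0.043275
= 1.211 × 1.044225 = $1.265 per pound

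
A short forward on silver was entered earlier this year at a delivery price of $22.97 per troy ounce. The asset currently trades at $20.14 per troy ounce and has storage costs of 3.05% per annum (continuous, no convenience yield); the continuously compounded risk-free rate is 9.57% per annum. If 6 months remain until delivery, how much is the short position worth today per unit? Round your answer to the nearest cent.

Current fair forward for the remaining 6 months: F = S·e^((r + u)·T), (r + u) = 0.0957 + 0.0305 = 0.1262
F = 20.14 · e^(0.1262 × 6/12) = 20.14 × 1.065133 = 21.4518
Value of long forward = (F − K)·e^(−rT) = (21.4518 − 22.97) · e^(−0.0957·6/12)
= -1.5182 × 0.953277 = -1.45
Short position value = −(long value) = $1.45

$1.45 per troy ounce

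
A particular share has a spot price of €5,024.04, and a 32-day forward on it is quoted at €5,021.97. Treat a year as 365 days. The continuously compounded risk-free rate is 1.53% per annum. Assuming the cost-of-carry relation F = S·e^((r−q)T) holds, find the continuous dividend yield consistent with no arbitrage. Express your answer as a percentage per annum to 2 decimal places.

2.00%

From F = S·e^((r−q)T): (r − q) = ln(F/S)/T
ln(5021.97/5024.04) = ln(0.999588) = -0.000412
(r − q) = -0.000412 / (32/365) = -0.004699
q = r − ln(F/S)/T = 0.0153 + 0.004699 = 0.019999
q = 2.00%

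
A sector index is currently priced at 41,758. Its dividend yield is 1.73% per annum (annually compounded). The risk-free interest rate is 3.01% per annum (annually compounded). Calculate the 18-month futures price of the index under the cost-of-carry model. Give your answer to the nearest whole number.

42,549

F = S · (1+r)^T / (1+q)^T
= 41758 × 1.045488 / 1.026062 = 41758 × 1.018933
F = 42,549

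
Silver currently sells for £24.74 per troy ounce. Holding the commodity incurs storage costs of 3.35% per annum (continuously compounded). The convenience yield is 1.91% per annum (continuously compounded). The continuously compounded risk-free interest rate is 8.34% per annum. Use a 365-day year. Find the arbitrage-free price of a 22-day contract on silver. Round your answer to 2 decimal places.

Net carry = r + u − y = 0.0834 + 0.0335 − 0.0191 = 0.0978
F = S·e^((r+u−y)T) = 24.74 · e^(0.0978 × 22/365) = 24.74 · e^0.005895
= 24.74 × 1.005912 = £24.89 per troy ounce

£24.89 per troy ounce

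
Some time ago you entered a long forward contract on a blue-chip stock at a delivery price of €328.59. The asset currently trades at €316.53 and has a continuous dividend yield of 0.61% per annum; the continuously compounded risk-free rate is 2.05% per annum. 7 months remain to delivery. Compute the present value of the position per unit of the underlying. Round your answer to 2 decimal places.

-€9.28

Current fair forward for the remaining 7 months: F = S·e^((r − q)·T), (r − q) = 0.0205 − 0.0061 = 0.0144
F = 316.53 · e^(0.0144 × 7/12) = 316.53 × 1.008435 = 319.1999
Value of long forward = (F − K)·e^(−rT) = (319.1999 − 328.59) · e^(−0.0205·7/12)
= -9.3901 × 0.988113 = -9.28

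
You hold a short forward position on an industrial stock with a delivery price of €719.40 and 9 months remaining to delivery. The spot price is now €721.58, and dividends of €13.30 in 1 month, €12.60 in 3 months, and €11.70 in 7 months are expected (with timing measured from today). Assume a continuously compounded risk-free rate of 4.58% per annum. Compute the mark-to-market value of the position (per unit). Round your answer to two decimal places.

€10.63

PV(remaining dividends) I = 13.30·e^(−0.0458·1/12) + 12.60·e^(−0.0458·3/12) + 11.70·e^(−0.0458·7/12) = 37.0974
Current forward F = (S − I)·e^(rT) = (721.58 − 37.0974)·e^(0.0458·9/12) = 684.4826 × 1.034947 = 708.4032
Value (long) = (F − K)·e^(−rT) = (708.4032 − 719.40) × 0.966233 = -10.6255
Short position value = −(long value) = €10.63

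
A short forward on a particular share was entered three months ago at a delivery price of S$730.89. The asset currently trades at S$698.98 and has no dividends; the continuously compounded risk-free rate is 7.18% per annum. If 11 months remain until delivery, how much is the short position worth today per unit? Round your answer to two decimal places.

Current fair forward for the remaining 11 months: F = S·e^(r·T), r = 0.0718
F = 698.98 · e^(0.0718 × 11/12) = 698.98 × 1.068031 = 746.5323
Value of long forward = (F − K)·e^(−rT) = (746.5323 − 730.89) · e^(−0.0718·11/12)
= 15.6423 × 0.936303 = 14.65
Short position value = −(long value) = -S$14.65

-S$14.65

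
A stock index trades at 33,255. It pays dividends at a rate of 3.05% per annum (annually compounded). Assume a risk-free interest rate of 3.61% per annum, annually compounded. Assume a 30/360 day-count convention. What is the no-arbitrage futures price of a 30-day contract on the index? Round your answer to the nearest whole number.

F = S · (1+r)^T / (1+q)^T
= 33255 × 1.002960 / 1.002507 = 33255 × 1.000452
F = 33,270

33,270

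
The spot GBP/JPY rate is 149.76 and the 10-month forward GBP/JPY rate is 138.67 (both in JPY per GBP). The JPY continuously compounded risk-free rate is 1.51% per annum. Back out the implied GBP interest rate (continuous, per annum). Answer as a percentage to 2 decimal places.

F = S·e^((r_JPY − r_GBP)T) ⇒ r_GBP = r_JPY − ln(F/S)/T
ln(138.67/149.76) = -0.076937; /(10/12) = -0.092324
r_GBP = 0.0151 + 0.092324 = 0.107424
r_GBP = 10.74%

10.74%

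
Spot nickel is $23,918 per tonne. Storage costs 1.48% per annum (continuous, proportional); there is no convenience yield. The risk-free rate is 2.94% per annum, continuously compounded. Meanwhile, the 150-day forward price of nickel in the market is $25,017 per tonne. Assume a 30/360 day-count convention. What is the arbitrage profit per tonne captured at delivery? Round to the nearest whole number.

Fair forward: F* = S·e^(carry·T), with carry = (r + u) = 0.0294 + 0.0148 = 0.0442
F* = 23918 · e^(0.0442 × 150/360) = 23918 · e^0.018417 = 23918 × 1.018588 = $24362.5878
Market $25017 > fair $24362.5878: forward overpriced → cash-and-carry (buy spot, short the forward).
At maturity, profit = |F_mkt − F*| = |25017 − 24362.5878| = $654 per tonne

$654 per tonne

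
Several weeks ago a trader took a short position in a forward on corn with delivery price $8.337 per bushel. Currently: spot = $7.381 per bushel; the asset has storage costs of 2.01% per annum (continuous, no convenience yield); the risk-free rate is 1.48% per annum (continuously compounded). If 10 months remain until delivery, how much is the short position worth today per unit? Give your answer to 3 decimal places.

$0.729 per bushel

Current fair forward for the remaining 10 months: F = S·e^((r + u)·T), (r + u) = 0.0148 + 0.0201 = 0.0349
F = 7.381 · e^(0.0349 × 10/12) = 7.381 × 1.029510 = 7.5988
Value of long forward = (F − K)·e^(−rT) = (7.5988 − 8.337) · e^(−0.0148·10/12)
= -0.7382 × 0.987742 = -0.729
Short position value = −(long value) = $0.729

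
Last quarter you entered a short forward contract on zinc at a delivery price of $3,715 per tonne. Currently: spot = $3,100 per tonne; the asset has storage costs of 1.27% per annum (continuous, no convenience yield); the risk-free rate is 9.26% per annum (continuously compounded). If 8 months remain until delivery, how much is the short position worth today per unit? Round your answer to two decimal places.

$366.24 per tonne

Current fair forward for the remaining 8 months: F = S·e^((r + u)·T), (r + u) = 0.0926 + 0.0127 = 0.1053
F = 3100 · e^(0.1053 × 8/12) = 3100 × 1.07272270 = 3325.4404
Value of long forward = (F − K)·e^(−rT) = (3325.4404 − 3715) · e^(−0.0926·8/12)
= -389.5596 × 0.94013356 = -366.24
Short position value = −(long value) = $366.24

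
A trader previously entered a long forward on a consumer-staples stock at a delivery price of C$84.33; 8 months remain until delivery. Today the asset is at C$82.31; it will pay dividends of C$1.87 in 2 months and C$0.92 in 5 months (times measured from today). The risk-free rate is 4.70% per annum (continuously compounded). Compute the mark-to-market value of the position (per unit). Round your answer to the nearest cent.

-C$2.18

PV(remaining dividends) I = 1.87·e^(−0.0470·2/12) + 0.92·e^(−0.0470·5/12) = 2.7576
Current forward F = (S − I)·e^(rT) = (82.31 − 2.7576)·e^(0.0470·8/12) = 79.5524 × 1.031829 = 82.0845
Value (long) = (F − K)·e^(−rT) = (82.0845 − 84.33) × 0.969152 = -2.1762
Value = -C$2.18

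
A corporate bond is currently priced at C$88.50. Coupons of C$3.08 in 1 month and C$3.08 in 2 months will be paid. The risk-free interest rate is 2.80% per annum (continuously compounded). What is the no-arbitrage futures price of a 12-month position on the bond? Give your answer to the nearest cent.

C$84.70

PV(coupons) I = 3.08·e^(−0.0280·1/12) + 3.08·e^(−0.0280·2/12)
I = 3.0728 + 3.0657 = 6.1385
F = (S − I)·e^(rT) = (88.50 − 6.1385) · e^(0.0280·12/12)
= 82.3615 · e^0.028000 = 82.3615 × 1.028396 = C$84.70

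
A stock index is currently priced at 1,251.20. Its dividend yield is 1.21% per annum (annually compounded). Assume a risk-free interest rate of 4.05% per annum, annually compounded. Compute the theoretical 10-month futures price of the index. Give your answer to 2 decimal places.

F = S · (1+r)^T / (1+q)^T
= 1251.20 × 1.03363785 / 1.01007321 = 1251.20 × 1.02332964
F = 1,280.39

1,280.39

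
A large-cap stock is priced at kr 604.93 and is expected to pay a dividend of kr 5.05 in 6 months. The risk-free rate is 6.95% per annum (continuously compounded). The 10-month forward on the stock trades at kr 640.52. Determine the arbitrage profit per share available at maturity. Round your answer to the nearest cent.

kr 4.69 per share

PV(dividends) I = 5.05·e^(−0.0695·6/12) = 4.8775
Fair forward F* = (S − I)·e^(rT) = (604.93 − 4.8775)·e^0.057917 = 600.0525 × 1.059627 = 635.8318
Market kr 640.52 > fair 635.8318: forward overpriced → cash-and-carry (borrow at r, buy the stock and collect the dividends, short the forward).
Profit at T = |F_mkt − F*| = |640.52 − 635.8318| = kr 4.69 per share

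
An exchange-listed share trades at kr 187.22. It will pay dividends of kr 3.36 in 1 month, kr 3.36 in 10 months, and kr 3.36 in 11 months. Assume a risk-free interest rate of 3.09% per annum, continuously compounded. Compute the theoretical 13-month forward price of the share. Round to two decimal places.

kr 183.36

PV(dividends) I = 3.36·e^(−0.0309·1/12) + 3.36·e^(−0.0309·10/12) + 3.36·e^(−0.0309·11/12)
I = 3.3514 + 3.2746 + 3.2662 = 9.8922
F = (S − I)·e^(rT) = (187.22 − 9.8922) · e^(0.0309·13/12)
= 177.3278 · e^0.033475 = 177.3278 × 1.034042 = kr 183.36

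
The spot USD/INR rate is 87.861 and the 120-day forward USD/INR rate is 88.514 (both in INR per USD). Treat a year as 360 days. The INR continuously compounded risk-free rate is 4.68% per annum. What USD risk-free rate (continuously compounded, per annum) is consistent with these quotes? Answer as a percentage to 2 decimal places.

F = S·e^((r_INR − r_USD)T) ⇒ r_USD = r_INR − ln(F/S)/T
ln(88.514/87.861) = 0.007405; /(120/360) = 0.022215
r_USD = 0.0468 − 0.022215 = 0.024585
r_USD = 2.46%

2.46%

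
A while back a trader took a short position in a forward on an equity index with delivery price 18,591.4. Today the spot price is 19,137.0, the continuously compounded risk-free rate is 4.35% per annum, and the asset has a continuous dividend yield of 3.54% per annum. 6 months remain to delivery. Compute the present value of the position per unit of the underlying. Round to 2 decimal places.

Current fair forward for the remaining 6 months: F = S·e^((r − q)·T), (r − q) = 0.0435 − 0.0354 = 0.0081
F = 19137.0 · e^(0.0081 × 6/12) = 19137.0 × 1.00405821 = 19214.6620
Value of long forward = (F − K)·e^(−rT) = (19214.6620 − 18591.4) · e^(−0.0435·6/12)
= 623.2620 × 0.97848483 = 609.85
Short position value = −(long value) = -609.85

-609.85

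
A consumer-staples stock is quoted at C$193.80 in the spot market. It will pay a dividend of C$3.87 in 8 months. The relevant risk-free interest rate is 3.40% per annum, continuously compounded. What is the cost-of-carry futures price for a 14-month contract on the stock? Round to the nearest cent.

C$197.71

PV(dividends) I = 3.87·e^(−0.0340·8/12)
I = 3.7833
F = (S − I)·e^(rT) = (193.80 − 3.7833) · e^(0.0340·14/12)
= 190.0167 · e^0.039667 = 190.0167 × 1.040464 = C$197.71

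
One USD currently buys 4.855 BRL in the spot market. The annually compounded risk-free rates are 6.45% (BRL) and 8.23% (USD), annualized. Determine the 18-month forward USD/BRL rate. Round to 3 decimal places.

By covered interest parity, F = S · (1+r_BRL)^T / (1+r_USD)^T
= 4.855 × 1.098294 / 1.125956 = 4.855 × 0.975432
F = 4.736 BRL per USD

4.736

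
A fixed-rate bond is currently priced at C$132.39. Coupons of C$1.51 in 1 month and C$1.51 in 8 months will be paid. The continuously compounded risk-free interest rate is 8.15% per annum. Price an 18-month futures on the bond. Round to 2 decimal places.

PV(coupons) I = 1.51·e^(−0.0815·1/12) + 1.51·e^(−0.0815·8/12)
I = 1.4998 + 1.4301 = 2.9299
F = (S − I)·e^(rT) = (132.39 − 2.9299) · e^(0.0815·18/12)
= 129.4601 · e^0.122250 = 129.4601 × 1.130037 = C$146.29

C$146.29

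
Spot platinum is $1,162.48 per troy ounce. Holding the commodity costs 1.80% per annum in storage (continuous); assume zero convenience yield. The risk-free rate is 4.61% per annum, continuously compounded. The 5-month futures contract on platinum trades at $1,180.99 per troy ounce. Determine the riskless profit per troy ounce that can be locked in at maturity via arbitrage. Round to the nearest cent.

Fair futures: F* = S·e^(carry·T), with carry = (r + u) = 0.0461 + 0.0180 = 0.0641
F* = 1162.48 · e^(0.0641 × 5/12) = 1162.48 · e^0.02670833 = 1162.48 × 1.02706819 = $1193.9462
Market $1180.99 < fair $1193.9462: forward underpriced → reverse cash-and-carry (short spot, go long the forward).
At maturity, profit = |F_mkt − F*| = |1180.99 − 1193.9462| = $12.96 per troy ounce

$12.96 per troy ounce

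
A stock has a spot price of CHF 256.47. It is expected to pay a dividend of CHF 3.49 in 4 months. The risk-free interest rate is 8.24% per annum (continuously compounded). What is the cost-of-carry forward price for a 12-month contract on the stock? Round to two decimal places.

CHF 274.81

PV(dividends) I = 3.49·e^(−0.0824·4/12)
I = 3.3954
F = (S − I)·e^(rT) = (256.47 − 3.3954) · e^(0.0824·12/12)
= 253.0746 · e^0.082400 = 253.0746 × 1.085890 = CHF 274.81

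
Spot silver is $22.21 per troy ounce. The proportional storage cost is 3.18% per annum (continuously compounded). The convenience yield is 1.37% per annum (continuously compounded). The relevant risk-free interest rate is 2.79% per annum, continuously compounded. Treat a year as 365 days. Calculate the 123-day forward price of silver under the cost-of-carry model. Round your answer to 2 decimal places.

Net carry = r + u − y = 0.0279 + 0.0318 − 0.0137 = 0.0460
F = S·e^((r+u−y)T) = 22.21 · e^(0.0460 × 123/365) = 22.21 · e^0.015501
= 22.21 × 1.015622 = $22.56 per troy ounce

$22.56 per troy ounce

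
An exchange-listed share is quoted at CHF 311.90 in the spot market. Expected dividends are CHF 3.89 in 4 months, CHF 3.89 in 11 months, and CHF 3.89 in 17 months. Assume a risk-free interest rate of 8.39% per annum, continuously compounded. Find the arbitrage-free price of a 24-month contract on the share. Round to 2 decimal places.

PV(dividends) I = 3.89·e^(−0.0839·4/12) + 3.89·e^(−0.0839·11/12) + 3.89·e^(−0.0839·17/12)
I = 3.7827 + 3.6020 + 3.4541 = 10.8388
F = (S − I)·e^(rT) = (311.90 − 10.8388) · e^(0.0839·24/12)
= 301.0612 · e^0.167800 = 301.0612 × 1.182700 = CHF 356.07

CHF 356.07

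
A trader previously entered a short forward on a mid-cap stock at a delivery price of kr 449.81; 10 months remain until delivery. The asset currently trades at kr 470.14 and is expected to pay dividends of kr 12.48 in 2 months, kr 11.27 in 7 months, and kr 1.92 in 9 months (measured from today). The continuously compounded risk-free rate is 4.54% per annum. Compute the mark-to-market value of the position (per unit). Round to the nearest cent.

-kr 11.81

PV(remaining dividends) I = 12.48·e^(−0.0454·2/12) + 11.27·e^(−0.0454·7/12) + 1.92·e^(−0.0454·9/12) = 25.2171
Current forward F = (S − I)·e^(rT) = (470.14 − 25.2171)·e^(0.0454·10/12) = 444.9229 × 1.038558 = 462.0782
Value (long) = (F − K)·e^(−rT) = (462.0782 − 449.81) × 0.962873 = 11.8127
Short position value = −(long value) = -kr 11.81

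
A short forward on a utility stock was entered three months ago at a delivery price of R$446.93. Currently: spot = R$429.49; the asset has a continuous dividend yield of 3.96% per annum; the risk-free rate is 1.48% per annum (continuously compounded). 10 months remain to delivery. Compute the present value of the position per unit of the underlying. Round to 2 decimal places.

Current fair forward for the remaining 10 months: F = S·e^((r − q)·T), (r − q) = 0.0148 − 0.0396 = -0.0248
F = 429.49 · e^(-0.0248 × 10/12) = 429.49 × 0.979545 = 420.7048
Value of long forward = (F − K)·e^(−rT) = (420.7048 − 446.93) · e^(−0.0148·10/12)
= -26.2252 × 0.987742 = -25.90
Short position value = −(long value) = R$25.90

R$25.90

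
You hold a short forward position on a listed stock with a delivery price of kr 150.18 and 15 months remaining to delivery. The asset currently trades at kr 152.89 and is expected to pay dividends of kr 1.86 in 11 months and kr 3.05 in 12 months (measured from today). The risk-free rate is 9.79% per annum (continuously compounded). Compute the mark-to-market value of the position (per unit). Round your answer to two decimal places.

PV(remaining dividends) I = 1.86·e^(−0.0979·11/12) + 3.05·e^(−0.0979·12/12) = 4.4659
Current forward F = (S − I)·e^(rT) = (152.89 − 4.4659)·e^(0.0979·15/12) = 148.4241 × 1.130178 = 167.7457
Value (long) = (F − K)·e^(−rT) = (167.7457 − 150.18) × 0.884817 = 15.5424
Short position value = −(long value) = -kr 15.54

-kr 15.54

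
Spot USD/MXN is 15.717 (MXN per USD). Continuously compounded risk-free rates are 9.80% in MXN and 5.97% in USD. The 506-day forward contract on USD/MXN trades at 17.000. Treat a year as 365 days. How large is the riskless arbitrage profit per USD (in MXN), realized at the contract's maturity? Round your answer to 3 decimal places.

Fair forward: F* = S·e^(carry·T), with carry = (r_MXN − r_USD) = 0.0980 − 0.0597 = 0.0383
F* = 15.717 · e^(0.0383 × 506/365) = 15.717 · e^0.053095 = 15.717 × 1.054530 = 16.5740
Market 17.000 > fair 16.5740: forward overpriced → cash-and-carry (buy spot, short the forward).
At maturity, profit = |F_mkt − F*| = |17.000 − 16.5740| = 0.426 per USD (in MXN)

0.426 per USD (in MXN)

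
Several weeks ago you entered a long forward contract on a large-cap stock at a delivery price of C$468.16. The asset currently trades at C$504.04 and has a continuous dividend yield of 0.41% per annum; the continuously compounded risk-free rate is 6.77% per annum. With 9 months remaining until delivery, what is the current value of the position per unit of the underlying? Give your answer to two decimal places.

Current fair forward for the remaining 9 months: F = S·e^((r − q)·T), (r − q) = 0.0677 − 0.0041 = 0.0636
F = 504.04 · e^(0.0636 × 9/12) = 504.04 × 1.048856 = 528.6654
Value of long forward = (F − K)·e^(−rT) = (528.6654 − 468.16) · e^(−0.0677·9/12)
= 60.5054 × 0.950493 = 57.51

C$57.51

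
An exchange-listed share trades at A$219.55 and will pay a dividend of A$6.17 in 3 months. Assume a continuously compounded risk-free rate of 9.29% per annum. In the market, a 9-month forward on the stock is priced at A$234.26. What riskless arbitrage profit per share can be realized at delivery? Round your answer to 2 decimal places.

A$5.33 per share

PV(dividends) I = 6.17·e^(−0.0929·3/12) = 6.0284
Fair forward F* = (S − I)·e^(rT) = (219.55 − 6.0284)·e^0.069675 = 213.5216 × 1.072160 = 228.9293
Market A$234.26 > fair 228.9293: forward overpriced → cash-and-carry (borrow at r, buy the stock and collect the dividends, short the forward).
Profit at T = |F_mkt − F*| = |234.26 − 228.9293| = A$5.33 per share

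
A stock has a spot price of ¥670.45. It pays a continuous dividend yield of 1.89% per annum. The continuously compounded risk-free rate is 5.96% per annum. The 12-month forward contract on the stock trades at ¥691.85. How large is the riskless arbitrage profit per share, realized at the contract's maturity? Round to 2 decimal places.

Fair forward: F* = S·e^(carry·T), with carry = (r − q) = 0.0596 − 0.0189 = 0.0407
F* = 670.45 · e^(0.0407 × 12/12) = 670.45 · e^0.040700 = 670.45 × 1.041540 = ¥698.3005
Market ¥691.85 < fair ¥698.3005: forward underpriced → reverse cash-and-carry (short spot, go long the forward).
At maturity, profit = |F_mkt − F*| = |691.85 − 698.3005| = ¥6.45 per share

¥6.45 per share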